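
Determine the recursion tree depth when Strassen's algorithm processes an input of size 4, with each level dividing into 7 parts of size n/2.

For divide and conquer with division factor 2:

Problem sizes at each level:
Level 0: 4
Level 1: 2
Level 2: 1

The root is level 0 and the size-1 base case is level 2 (the tree spans levels 0 through 2, i.e. 3 levels counting the root), so the depth is the number of divisions: log_2(4) = 2

The recursion tree depth is log_2(4) = 2. At each level, the problem size is divided by 2, so it takes 2 divisions to reduce to a base case of size 1. The algorithm makes 7 recursive calls at each level.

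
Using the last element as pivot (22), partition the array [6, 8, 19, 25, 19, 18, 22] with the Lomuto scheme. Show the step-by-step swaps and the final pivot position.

Lomuto partition with pivot = 22:

Initial array: [6, 8, 19, 25, 19, 18, 22]

arr[0]=6 <= 22: swap with position 0, array becomes [6, 8, 19, 25, 19, 18, 22]
arr[1]=8 <= 22: swap with position 1, array becomes [6, 8, 19, 25, 19, 18, 22]
arr[2]=19 <= 22: swap with position 2, array becomes [6, 8, 19, 25, 19, 18, 22]
arr[3]=25 > 22: no swap
arr[4]=19 <= 22: swap with position 3, array becomes [6, 8, 19, 19, 25, 18, 22]
arr[5]=18 <= 22: swap with position 4, array becomes [6, 8, 19, 19, 18, 25, 22]

Place pivot at position 5: [6, 8, 19, 19, 18, 22, 25]
Pivot position: 5

After partitioning with pivot 22, the array becomes [6, 8, 19, 19, 18, 22, 25]. The pivot is placed at index 5. All elements to the left of the pivot are <= 22, and all elements to the right are > 22.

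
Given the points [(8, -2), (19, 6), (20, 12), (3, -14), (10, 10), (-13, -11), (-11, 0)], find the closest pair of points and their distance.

Computing all pairwise distances among 7 points:

d((8, -2), (19, 6)) = 13.6015
d((8, -2), (20, 12)) = 18.4391
d((8, -2), (3, -14)) = 13.0
d((8, -2), (10, 10)) = 12.1655
d((8, -2), (-13, -11)) = 22.8473
d((8, -2), (-11, 0)) = 19.105
d((19, 6), (20, 12)) = 6.0828 <-- minimum
d((19, 6), (3, -14)) = 25.6125
d((19, 6), (10, 10)) = 9.8489
d((19, 6), (-13, -11)) = 36.2353
d((19, 6), (-11, 0)) = 30.5941
d((20, 12), (3, -14)) = 31.0644
d((20, 12), (10, 10)) = 10.198
d((20, 12), (-13, -11)) = 40.2244
d((20, 12), (-11, 0)) = 33.2415
d((3, -14), (10, 10)) = 25.0
d((3, -14), (-13, -11)) = 16.2788
d((3, -14), (-11, 0)) = 19.799
d((10, 10), (-13, -11)) = 31.1448
d((10, 10), (-11, 0)) = 23.2594
d((-13, -11), (-11, 0)) = 11.1803

Closest pair: (19, 6) and (20, 12) with distance 6.0828

The closest pair is (19, 6) and (20, 12) with Euclidean distance 6.0828. For 7 points, brute-force pairwise comparison is shown above. For large n, the divide-and-conquer algorithm (sort by x, recurse on halves, check the dividing strip) achieves O(n log n).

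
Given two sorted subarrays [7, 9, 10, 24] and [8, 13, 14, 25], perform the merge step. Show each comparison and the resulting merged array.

Merging process:

Compare 7 vs 8: take 7 from left. Merged: [7]
Compare 9 vs 8: take 8 from right. Merged: [7, 8]
Compare 9 vs 13: take 9 from left. Merged: [7, 8, 9]
Compare 10 vs 13: take 10 from left. Merged: [7, 8, 9, 10]
Compare 24 vs 13: take 13 from right. Merged: [7, 8, 9, 10, 13]
Compare 24 vs 14: take 14 from right. Merged: [7, 8, 9, 10, 13, 14]
Compare 24 vs 25: take 24 from left. Merged: [7, 8, 9, 10, 13, 14, 24]
Append remaining from right: [25]. Merged: [7, 8, 9, 10, 13, 14, 24, 25]

Final merged array: [7, 8, 9, 10, 13, 14, 24, 25]
Total comparisons: 7

The merged array is [7, 8, 9, 10, 13, 14, 24, 25], requiring 7 comparisons. The merge step runs in O(n) time where n is the total number of elements.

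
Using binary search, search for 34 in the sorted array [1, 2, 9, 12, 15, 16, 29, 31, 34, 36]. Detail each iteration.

Binary search for 34 in [1, 2, 9, 12, 15, 16, 29, 31, 34, 36]:

lo=0, hi=9, mid=4, arr[mid]=15 -> 15 < 34, search right half
lo=5, hi=9, mid=7, arr[mid]=31 -> 31 < 34, search right half
lo=8, hi=9, mid=8, arr[mid]=34 -> Found target at index 8!

Binary search finds 34 at index 8 after 3 comparisons. The search repeatedly halves the search space by comparing with the middle element.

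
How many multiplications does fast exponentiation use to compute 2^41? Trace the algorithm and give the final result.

Computing 2^41 by squaring (build up from 2^1; each line after the first costs one multiplication):

2^1 = 2
2^2 = (2^1)^2 = 2^2 = 4
2^4 = (2^2)^2 = 4^2 = 16
2^5 = 2 * 2^4 = 2 * 16 = 32
2^10 = (2^5)^2 = 32^2 = 1024
2^20 = (2^10)^2 = 1024^2 = 1048576
2^40 = (2^20)^2 = 1048576^2 = 1099511627776
2^41 = 2 * 2^40 = 2 * 1099511627776 = 2199023255552

Result: 2199023255552
Multiplications needed: 7 (7 lines after 2^1)

2^41 = 2199023255552. Using exponentiation by squaring, this requires 7 multiplications. The key idea: if the exponent is even, square the half-power; if odd, multiply by the base once.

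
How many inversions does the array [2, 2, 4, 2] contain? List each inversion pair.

Finding inversions in [2, 2, 4, 2]:

(2, 3): arr[2]=4 > arr[3]=2

Total inversions: 1

The array has 1 inversion(s): (2,3). Each pair (i,j) satisfies i < j and arr[i] > arr[j].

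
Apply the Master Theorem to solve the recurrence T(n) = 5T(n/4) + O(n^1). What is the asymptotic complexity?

Master Theorem for T(n) = 5T(n/4) + O(n^1):

a = 5, b = 4, c = 1
log_b(a) = log_4(5) = 1.1610

Case 1: c = 1 < log_4(5) = 1.1610
T(n) = O(n^(log_4 5))

For T(n) = 5T(n/4) + O(n^1): log_4(5) = 1.1610. This is Case 1 of the Master Theorem (c < log_b(a), work dominated by leaves), giving O(n^(log_4 5)).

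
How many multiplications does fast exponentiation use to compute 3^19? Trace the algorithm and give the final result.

Computing 3^19 by squaring (build up from 3^1; each line after the first costs one multiplication):

3^1 = 3
3^2 = (3^1)^2 = 3^2 = 9
3^4 = (3^2)^2 = 9^2 = 81
3^8 = (3^4)^2 = 81^2 = 6561
3^9 = 3 * 3^8 = 3 * 6561 = 19683
3^18 = (3^9)^2 = 19683^2 = 387420489
3^19 = 3 * 3^18 = 3 * 387420489 = 1162261467

Result: 1162261467
Multiplications needed: 6 (6 lines after 3^1)

3^19 = 1162261467. Using exponentiation by squaring, this requires 6 multiplications. The key idea: if the exponent is even, square the half-power; if odd, multiply by the base once.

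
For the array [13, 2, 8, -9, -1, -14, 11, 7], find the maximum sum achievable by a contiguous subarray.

Using Kadane's algorithm on [13, 2, 8, -9, -1, -14, 11, 7]:

Scanning through the array:
Position 1 (value 2): max_ending_here = 15, max_so_far = 15
Position 2 (value 8): max_ending_here = 23, max_so_far = 23
Position 3 (value -9): max_ending_here = 14, max_so_far = 23
Position 4 (value -1): max_ending_here = 13, max_so_far = 23
Position 5 (value -14): max_ending_here = -1, max_so_far = 23
Position 6 (value 11): max_ending_here = 11, max_so_far = 23
Position 7 (value 7): max_ending_here = 18, max_so_far = 23

Maximum subarray: [13, 2, 8]
Maximum sum: 23

The maximum subarray is [13, 2, 8] with sum 23. This subarray runs from index 0 to index 2.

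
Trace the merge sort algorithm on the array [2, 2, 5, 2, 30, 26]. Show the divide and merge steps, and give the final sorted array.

Merge sort trace:

Split: [2, 2, 5, 2, 30, 26] -> [2, 2, 5] and [2, 30, 26]
  Split: [2, 2, 5] -> [2] and [2, 5]
    Split: [2, 5] -> [2] and [5]
    Merge: [2] + [5] -> [2, 5]
  Merge: [2] + [2, 5] -> [2, 2, 5]
  Split: [2, 30, 26] -> [2] and [30, 26]
    Split: [30, 26] -> [30] and [26]
    Merge: [30] + [26] -> [26, 30]
  Merge: [2] + [26, 30] -> [2, 26, 30]
Merge: [2, 2, 5] + [2, 26, 30] -> [2, 2, 2, 5, 26, 30]

Final sorted array: [2, 2, 2, 5, 26, 30]

The merge sort proceeds by recursively splitting the array and merging sorted halves.
After all merges, the sorted array is [2, 2, 2, 5, 26, 30].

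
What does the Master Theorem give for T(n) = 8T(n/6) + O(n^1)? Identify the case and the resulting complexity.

Master Theorem for T(n) = 8T(n/6) + O(n^1):

a = 8, b = 6, c = 1
log_b(a) = log_6(8) = 1.1606

Case 1: c = 1 < log_6(8) = 1.1606
T(n) = O(n^(log_6 8))

For T(n) = 8T(n/6) + O(n^1): log_6(8) = 1.1606. This is Case 1 of the Master Theorem (c < log_b(a), work dominated by leaves), giving O(n^(log_6 8)).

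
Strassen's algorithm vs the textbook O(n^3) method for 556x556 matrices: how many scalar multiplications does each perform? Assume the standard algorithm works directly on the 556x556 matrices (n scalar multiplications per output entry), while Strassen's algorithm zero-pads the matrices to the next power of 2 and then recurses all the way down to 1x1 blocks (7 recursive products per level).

Matrix multiplication for 556x556 matrices:

Strassen's algorithm requires power-of-2 dimensions. Pad 556x556 to 1024x1024 (next power of 2).

Standard algorithm: 556^3 = 171879616 multiplications
Strassen's algorithm: 7^(log2(1024)) = 7^10 = 282475249 multiplications
Difference: 171879616 - 282475249 = -110595633 (Strassen uses MORE here due to padding overhead — for small or just-over-power-of-2 n, padding can outweigh the per-level savings)

Standard: 171879616 multiplications (556^3). Strassen: 282475249 multiplications (7^10, after padding to 1024x1024). Strassen reduces 8 recursive multiplications to 7 at each level.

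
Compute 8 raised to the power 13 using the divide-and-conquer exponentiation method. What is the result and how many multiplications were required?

Computing 8^13 by squaring (build up from 8^1; each line after the first costs one multiplication):

8^1 = 8
8^2 = (8^1)^2 = 8^2 = 64
8^3 = 8 * 8^2 = 8 * 64 = 512
8^6 = (8^3)^2 = 512^2 = 262144
8^12 = (8^6)^2 = 262144^2 = 68719476736
8^13 = 8 * 8^12 = 8 * 68719476736 = 549755813888

Result: 549755813888
Multiplications needed: 5 (5 lines after 8^1)

8^13 = 549755813888. Using exponentiation by squaring, this requires 5 multiplications. The key idea: if the exponent is even, square the half-power; if odd, multiply by the base once.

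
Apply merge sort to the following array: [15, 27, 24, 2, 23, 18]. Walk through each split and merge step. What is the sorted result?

Merge sort trace:

Split: [15, 27, 24, 2, 23, 18] -> [15, 27, 24] and [2, 23, 18]
  Split: [15, 27, 24] -> [15] and [27, 24]
    Split: [27, 24] -> [27] and [24]
    Merge: [27] + [24] -> [24, 27]
  Merge: [15] + [24, 27] -> [15, 24, 27]
  Split: [2, 23, 18] -> [2] and [23, 18]
    Split: [23, 18] -> [23] and [18]
    Merge: [23] + [18] -> [18, 23]
  Merge: [2] + [18, 23] -> [2, 18, 23]
Merge: [15, 24, 27] + [2, 18, 23] -> [2, 15, 18, 23, 24, 27]

Final sorted array: [2, 15, 18, 23, 24, 27]

The merge sort proceeds by recursively splitting the array and merging sorted halves.
After all merges, the sorted array is [2, 15, 18, 23, 24, 27].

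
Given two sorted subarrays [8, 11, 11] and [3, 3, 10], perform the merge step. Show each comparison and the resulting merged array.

Merging process:

Compare 8 vs 3: take 3 from right. Merged: [3]
Compare 8 vs 3: take 3 from right. Merged: [3, 3]
Compare 8 vs 10: take 8 from left. Merged: [3, 3, 8]
Compare 11 vs 10: take 10 from right. Merged: [3, 3, 8, 10]
Append remaining from left: [11, 11]. Merged: [3, 3, 8, 10, 11, 11]

Final merged array: [3, 3, 8, 10, 11, 11]
Total comparisons: 4

The merged array is [3, 3, 8, 10, 11, 11], requiring 4 comparisons. The merge step runs in O(n) time where n is the total number of elements.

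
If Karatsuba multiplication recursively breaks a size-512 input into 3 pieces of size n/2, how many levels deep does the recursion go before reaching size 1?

For divide and conquer with division factor 2:

Problem sizes at each level:
Level 0: 512
Level 1: 256
Level 2: 128
Level 3: 64
Level 4: 32
Level 5: 16
Level 6: 8
Level 7: 4
Level 8: 2
Level 9: 1

The root is level 0 and the size-1 base case is level 9 (the tree spans levels 0 through 9, i.e. 10 levels counting the root), so the depth is the number of divisions: log_2(512) = 9

The recursion tree depth is log_2(512) = 9. At each level, the problem size is divided by 2, so it takes 9 divisions to reduce to a base case of size 1. The algorithm makes 3 recursive calls at each level.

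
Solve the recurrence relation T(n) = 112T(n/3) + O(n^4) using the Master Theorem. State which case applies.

Master Theorem for T(n) = 112T(n/3) + O(n^4):

a = 112, b = 3, c = 4
log_b(a) = log_3(112) = 4.2950

Case 1: c = 4 < log_3(112) = 4.2950
T(n) = O(n^(log_3 112))

For T(n) = 112T(n/3) + O(n^4): log_3(112) = 4.2950. This is Case 1 of the Master Theorem (c < log_b(a), work dominated by leaves), giving O(n^(log_3 112)).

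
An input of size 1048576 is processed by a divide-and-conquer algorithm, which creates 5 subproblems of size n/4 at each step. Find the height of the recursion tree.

For divide and conquer with division factor 4:

Problem sizes at each level:
Level 0: 1048576
Level 1: 262144
Level 2: 65536
Level 3: 16384
Level 4: 4096
Level 5: 1024
Level 6: 256
Level 7: 64
Level 8: 16
Level 9: 4
Level 10: 1

The root is level 0 and the size-1 base case is level 10 (the tree spans levels 0 through 10, i.e. 11 levels counting the root), so the depth is the number of divisions: log_4(1048576) = 10

The recursion tree depth is log_4(1048576) = 10. At each level, the problem size is divided by 4, so it takes 10 divisions to reduce to a base case of size 1. The algorithm makes 5 recursive calls at each level.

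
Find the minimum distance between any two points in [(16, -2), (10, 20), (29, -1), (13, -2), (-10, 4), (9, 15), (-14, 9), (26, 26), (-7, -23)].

Computing all pairwise distances among 9 points:

d((16, -2), (10, 20)) = 22.8035
d((16, -2), (29, -1)) = 13.0384
d((16, -2), (13, -2)) = 3.0 <-- minimum
d((16, -2), (-10, 4)) = 26.6833
d((16, -2), (9, 15)) = 18.3848
d((16, -2), (-14, 9)) = 31.9531
d((16, -2), (26, 26)) = 29.7321
d((16, -2), (-7, -23)) = 31.1448
d((10, 20), (29, -1)) = 28.3196
d((10, 20), (13, -2)) = 22.2036
d((10, 20), (-10, 4)) = 25.6125
d((10, 20), (9, 15)) = 5.099
d((10, 20), (-14, 9)) = 26.4008
d((10, 20), (26, 26)) = 17.088
d((10, 20), (-7, -23)) = 46.2385
d((29, -1), (13, -2)) = 16.0312
d((29, -1), (-10, 4)) = 39.3192
d((29, -1), (9, 15)) = 25.6125
d((29, -1), (-14, 9)) = 44.1475
d((29, -1), (26, 26)) = 27.1662
d((29, -1), (-7, -23)) = 42.19
d((13, -2), (-10, 4)) = 23.7697
d((13, -2), (9, 15)) = 17.4642
d((13, -2), (-14, 9)) = 29.1548
d((13, -2), (26, 26)) = 30.8707
d((13, -2), (-7, -23)) = 29.0
d((-10, 4), (9, 15)) = 21.9545
d((-10, 4), (-14, 9)) = 6.4031
d((-10, 4), (26, 26)) = 42.19
d((-10, 4), (-7, -23)) = 27.1662
d((9, 15), (-14, 9)) = 23.7697
d((9, 15), (26, 26)) = 20.2485
d((9, 15), (-7, -23)) = 41.2311
d((-14, 9), (26, 26)) = 43.4626
d((-14, 9), (-7, -23)) = 32.7567
d((26, 26), (-7, -23)) = 59.0762

Closest pair: (16, -2) and (13, -2) with distance 3.0

The closest pair is (16, -2) and (13, -2) with Euclidean distance 3.0. For 9 points, brute-force pairwise comparison is shown above. For large n, the divide-and-conquer algorithm (sort by x, recurse on halves, check the dividing strip) achieves O(n log n).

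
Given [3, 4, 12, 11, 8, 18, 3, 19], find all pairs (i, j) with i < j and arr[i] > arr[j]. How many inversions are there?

Finding inversions in [3, 4, 12, 11, 8, 18, 3, 19]:

(1, 6): arr[1]=4 > arr[6]=3
(2, 3): arr[2]=12 > arr[3]=11
(2, 4): arr[2]=12 > arr[4]=8
(2, 6): arr[2]=12 > arr[6]=3
(3, 4): arr[3]=11 > arr[4]=8
(3, 6): arr[3]=11 > arr[6]=3
(4, 6): arr[4]=8 > arr[6]=3
(5, 6): arr[5]=18 > arr[6]=3

Total inversions: 8

The array has 8 inversion(s): (1,6), (2,3), (2,4), (2,6), (3,4), (3,6), (4,6), (5,6). Each pair (i,j) satisfies i < j and arr[i] > arr[j].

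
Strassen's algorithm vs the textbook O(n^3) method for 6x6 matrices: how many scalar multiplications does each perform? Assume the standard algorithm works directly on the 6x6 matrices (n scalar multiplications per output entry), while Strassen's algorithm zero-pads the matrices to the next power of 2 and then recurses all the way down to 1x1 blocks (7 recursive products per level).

Matrix multiplication for 6x6 matrices:

Strassen's algorithm requires power-of-2 dimensions. Pad 6x6 to 8x8 (next power of 2).

Standard algorithm: 6^3 = 216 multiplications
Strassen's algorithm: 7^(log2(8)) = 7^3 = 343 multiplications
Difference: 216 - 343 = -127 (Strassen uses MORE here due to padding overhead — for small or just-over-power-of-2 n, padding can outweigh the per-level savings)

Standard: 216 multiplications (6^3). Strassen: 343 multiplications (7^3, after padding to 8x8). Strassen reduces 8 recursive multiplications to 7 at each level.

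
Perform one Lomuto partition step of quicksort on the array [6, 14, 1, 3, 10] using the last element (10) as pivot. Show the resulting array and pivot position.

Lomuto partition with pivot = 10:

Initial array: [6, 14, 1, 3, 10]

arr[0]=6 <= 10: swap with position 0, array becomes [6, 14, 1, 3, 10]
arr[1]=14 > 10: no swap
arr[2]=1 <= 10: swap with position 1, array becomes [6, 1, 14, 3, 10]
arr[3]=3 <= 10: swap with position 2, array becomes [6, 1, 3, 14, 10]

Place pivot at position 3: [6, 1, 3, 10, 14]
Pivot position: 3

After partitioning with pivot 10, the array becomes [6, 1, 3, 10, 14]. The pivot is placed at index 3. All elements to the left of the pivot are <= 10, and all elements to the right are > 10.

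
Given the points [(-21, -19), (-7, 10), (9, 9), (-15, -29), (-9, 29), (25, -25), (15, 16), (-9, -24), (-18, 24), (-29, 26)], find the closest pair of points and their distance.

Computing all pairwise distances among 10 points:

d((-21, -19), (-7, 10)) = 32.2025
d((-21, -19), (9, 9)) = 41.0366
d((-21, -19), (-15, -29)) = 11.6619
d((-21, -19), (-9, 29)) = 49.4773
d((-21, -19), (25, -25)) = 46.3897
d((-21, -19), (15, 16)) = 50.2096
d((-21, -19), (-9, -24)) = 13.0
d((-21, -19), (-18, 24)) = 43.1045
d((-21, -19), (-29, 26)) = 45.7056
d((-7, 10), (9, 9)) = 16.0312
d((-7, 10), (-15, -29)) = 39.8121
d((-7, 10), (-9, 29)) = 19.105
d((-7, 10), (25, -25)) = 47.4236
d((-7, 10), (15, 16)) = 22.8035
d((-7, 10), (-9, -24)) = 34.0588
d((-7, 10), (-18, 24)) = 17.8045
d((-7, 10), (-29, 26)) = 27.2029
d((9, 9), (-15, -29)) = 44.9444
d((9, 9), (-9, 29)) = 26.9072
d((9, 9), (25, -25)) = 37.5766
d((9, 9), (15, 16)) = 9.2195
d((9, 9), (-9, -24)) = 37.5899
d((9, 9), (-18, 24)) = 30.8869
d((9, 9), (-29, 26)) = 41.6293
d((-15, -29), (-9, 29)) = 58.3095
d((-15, -29), (25, -25)) = 40.1995
d((-15, -29), (15, 16)) = 54.0833
d((-15, -29), (-9, -24)) = 7.8102 <-- minimum
d((-15, -29), (-18, 24)) = 53.0848
d((-15, -29), (-29, 26)) = 56.7539
d((-9, 29), (25, -25)) = 63.8122
d((-9, 29), (15, 16)) = 27.2947
d((-9, 29), (-9, -24)) = 53.0
d((-9, 29), (-18, 24)) = 10.2956
d((-9, 29), (-29, 26)) = 20.2237
d((25, -25), (15, 16)) = 42.2019
d((25, -25), (-9, -24)) = 34.0147
d((25, -25), (-18, 24)) = 65.192
d((25, -25), (-29, 26)) = 74.2765
d((15, 16), (-9, -24)) = 46.6476
d((15, 16), (-18, 24)) = 33.9559
d((15, 16), (-29, 26)) = 45.1221
d((-9, -24), (-18, 24)) = 48.8365
d((-9, -24), (-29, 26)) = 53.8516
d((-18, 24), (-29, 26)) = 11.1803

Closest pair: (-15, -29) and (-9, -24) with distance 7.8102

The closest pair is (-15, -29) and (-9, -24) with Euclidean distance 7.8102. For 10 points, brute-force pairwise comparison is shown above. For large n, the divide-and-conquer algorithm (sort by x, recurse on halves, check the dividing strip) achieves O(n log n).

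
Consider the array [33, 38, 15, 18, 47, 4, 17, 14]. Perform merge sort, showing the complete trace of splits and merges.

Merge sort trace:

Split: [33, 38, 15, 18, 47, 4, 17, 14] -> [33, 38, 15, 18] and [47, 4, 17, 14]
  Split: [33, 38, 15, 18] -> [33, 38] and [15, 18]
    Split: [33, 38] -> [33] and [38]
    Merge: [33] + [38] -> [33, 38]
    Split: [15, 18] -> [15] and [18]
    Merge: [15] + [18] -> [15, 18]
  Merge: [33, 38] + [15, 18] -> [15, 18, 33, 38]
  Split: [47, 4, 17, 14] -> [47, 4] and [17, 14]
    Split: [47, 4] -> [47] and [4]
    Merge: [47] + [4] -> [4, 47]
    Split: [17, 14] -> [17] and [14]
    Merge: [17] + [14] -> [14, 17]
  Merge: [4, 47] + [14, 17] -> [4, 14, 17, 47]
Merge: [15, 18, 33, 38] + [4, 14, 17, 47] -> [4, 14, 15, 17, 18, 33, 38, 47]

Final sorted array: [4, 14, 15, 17, 18, 33, 38, 47]

The merge sort proceeds by recursively splitting the array and merging sorted halves.
After all merges, the sorted array is [4, 14, 15, 17, 18, 33, 38, 47].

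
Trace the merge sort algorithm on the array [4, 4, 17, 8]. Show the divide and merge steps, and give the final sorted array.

Merge sort trace:

Split: [4, 4, 17, 8] -> [4, 4] and [17, 8]
  Split: [4, 4] -> [4] and [4]
  Merge: [4] + [4] -> [4, 4]
  Split: [17, 8] -> [17] and [8]
  Merge: [17] + [8] -> [8, 17]
Merge: [4, 4] + [8, 17] -> [4, 4, 8, 17]

Final sorted array: [4, 4, 8, 17]

The merge sort proceeds by recursively splitting the array and merging sorted halves.
After all merges, the sorted array is [4, 4, 8, 17].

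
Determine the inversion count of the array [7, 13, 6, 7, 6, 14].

Finding inversions in [7, 13, 6, 7, 6, 14]:

(0, 2): arr[0]=7 > arr[2]=6
(0, 4): arr[0]=7 > arr[4]=6
(1, 2): arr[1]=13 > arr[2]=6
(1, 3): arr[1]=13 > arr[3]=7
(1, 4): arr[1]=13 > arr[4]=6
(3, 4): arr[3]=7 > arr[4]=6

Total inversions: 6

The array has 6 inversion(s): (0,2), (0,4), (1,2), (1,3), (1,4), (3,4). Each pair (i,j) satisfies i < j and arr[i] > arr[j].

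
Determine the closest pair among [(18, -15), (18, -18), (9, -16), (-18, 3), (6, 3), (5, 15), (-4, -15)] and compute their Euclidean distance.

Computing all pairwise distances among 7 points:

d((18, -15), (18, -18)) = 3.0 <-- minimum
d((18, -15), (9, -16)) = 9.0554
d((18, -15), (-18, 3)) = 40.2492
d((18, -15), (6, 3)) = 21.6333
d((18, -15), (5, 15)) = 32.6956
d((18, -15), (-4, -15)) = 22.0
d((18, -18), (9, -16)) = 9.2195
d((18, -18), (-18, 3)) = 41.6773
d((18, -18), (6, 3)) = 24.1868
d((18, -18), (5, 15)) = 35.4683
d((18, -18), (-4, -15)) = 22.2036
d((9, -16), (-18, 3)) = 33.0151
d((9, -16), (6, 3)) = 19.2354
d((9, -16), (5, 15)) = 31.257
d((9, -16), (-4, -15)) = 13.0384
d((-18, 3), (6, 3)) = 24.0
d((-18, 3), (5, 15)) = 25.9422
d((-18, 3), (-4, -15)) = 22.8035
d((6, 3), (5, 15)) = 12.0416
d((6, 3), (-4, -15)) = 20.5913
d((5, 15), (-4, -15)) = 31.3209

Closest pair: (18, -15) and (18, -18) with distance 3.0

The closest pair is (18, -15) and (18, -18) with Euclidean distance 3.0. For 7 points, brute-force pairwise comparison is shown above. For large n, the divide-and-conquer algorithm (sort by x, recurse on halves, check the dividing strip) achieves O(n log n).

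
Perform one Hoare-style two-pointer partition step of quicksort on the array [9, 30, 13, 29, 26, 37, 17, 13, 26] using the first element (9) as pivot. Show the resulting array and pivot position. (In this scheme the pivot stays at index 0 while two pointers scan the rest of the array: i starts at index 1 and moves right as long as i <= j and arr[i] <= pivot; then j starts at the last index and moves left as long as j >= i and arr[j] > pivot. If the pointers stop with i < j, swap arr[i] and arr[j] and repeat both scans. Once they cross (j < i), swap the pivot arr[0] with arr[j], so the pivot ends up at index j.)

Hoare-style two-pointer partition with pivot = 9:

Initial array: [9, 30, 13, 29, 26, 37, 17, 13, 26]

Pointers start at i = 1, j = 8.
i ends at 1, j ends at 0: the pointers have crossed (j < i), so scanning stops.

j = 0, so swapping arr[0] with arr[j] leaves the pivot at position 0: [9, 30, 13, 29, 26, 37, 17, 13, 26]
Pivot position: 0

After partitioning with pivot 9, the array becomes [9, 30, 13, 29, 26, 37, 17, 13, 26]. The pivot is placed at index 0. All elements to the left of the pivot are <= 9, and all elements to the right are > 9.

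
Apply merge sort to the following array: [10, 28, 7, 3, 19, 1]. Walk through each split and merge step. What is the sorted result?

Merge sort trace:

Split: [10, 28, 7, 3, 19, 1] -> [10, 28, 7] and [3, 19, 1]
  Split: [10, 28, 7] -> [10] and [28, 7]
    Split: [28, 7] -> [28] and [7]
    Merge: [28] + [7] -> [7, 28]
  Merge: [10] + [7, 28] -> [7, 10, 28]
  Split: [3, 19, 1] -> [3] and [19, 1]
    Split: [19, 1] -> [19] and [1]
    Merge: [19] + [1] -> [1, 19]
  Merge: [3] + [1, 19] -> [1, 3, 19]
Merge: [7, 10, 28] + [1, 3, 19] -> [1, 3, 7, 10, 19, 28]

Final sorted array: [1, 3, 7, 10, 19, 28]

The merge sort proceeds by recursively splitting the array and merging sorted halves.
After all merges, the sorted array is [1, 3, 7, 10, 19, 28].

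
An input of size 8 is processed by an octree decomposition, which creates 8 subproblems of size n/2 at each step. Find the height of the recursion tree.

For divide and conquer with division factor 2:

Problem sizes at each level:
Level 0: 8
Level 1: 4
Level 2: 2
Level 3: 1

The root is level 0 and the size-1 base case is level 3 (the tree spans levels 0 through 3, i.e. 4 levels counting the root), so the depth is the number of divisions: log_2(8) = 3

The recursion tree depth is log_2(8) = 3. At each level, the problem size is divided by 2, so it takes 3 divisions to reduce to a base case of size 1. The algorithm makes 8 recursive calls at each level.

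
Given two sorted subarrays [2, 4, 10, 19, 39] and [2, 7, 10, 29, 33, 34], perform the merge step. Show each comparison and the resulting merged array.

Merging process:

Compare 2 vs 2: take 2 from left. Merged: [2]
Compare 4 vs 2: take 2 from right. Merged: [2, 2]
Compare 4 vs 7: take 4 from left. Merged: [2, 2, 4]
Compare 10 vs 7: take 7 from right. Merged: [2, 2, 4, 7]
Compare 10 vs 10: take 10 from left. Merged: [2, 2, 4, 7, 10]
Compare 19 vs 10: take 10 from right. Merged: [2, 2, 4, 7, 10, 10]
Compare 19 vs 29: take 19 from left. Merged: [2, 2, 4, 7, 10, 10, 19]
Compare 39 vs 29: take 29 from right. Merged: [2, 2, 4, 7, 10, 10, 19, 29]
Compare 39 vs 33: take 33 from right. Merged: [2, 2, 4, 7, 10, 10, 19, 29, 33]
Compare 39 vs 34: take 34 from right. Merged: [2, 2, 4, 7, 10, 10, 19, 29, 33, 34]
Append remaining from left: [39]. Merged: [2, 2, 4, 7, 10, 10, 19, 29, 33, 34, 39]

Final merged array: [2, 2, 4, 7, 10, 10, 19, 29, 33, 34, 39]
Total comparisons: 10

The merged array is [2, 2, 4, 7, 10, 10, 19, 29, 33, 34, 39], requiring 10 comparisons. The merge step runs in O(n) time where n is the total number of elements.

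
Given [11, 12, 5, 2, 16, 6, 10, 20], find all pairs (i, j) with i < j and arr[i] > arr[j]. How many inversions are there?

Finding inversions in [11, 12, 5, 2, 16, 6, 10, 20]:

(0, 2): arr[0]=11 > arr[2]=5
(0, 3): arr[0]=11 > arr[3]=2
(0, 5): arr[0]=11 > arr[5]=6
(0, 6): arr[0]=11 > arr[6]=10
(1, 2): arr[1]=12 > arr[2]=5
(1, 3): arr[1]=12 > arr[3]=2
(1, 5): arr[1]=12 > arr[5]=6
(1, 6): arr[1]=12 > arr[6]=10
(2, 3): arr[2]=5 > arr[3]=2
(4, 5): arr[4]=16 > arr[5]=6
(4, 6): arr[4]=16 > arr[6]=10

Total inversions: 11

The array has 11 inversion(s): (0,2), (0,3), (0,5), (0,6), (1,2), (1,3), (1,5), (1,6), (2,3), (4,5), (4,6). Each pair (i,j) satisfies i < j and arr[i] > arr[j].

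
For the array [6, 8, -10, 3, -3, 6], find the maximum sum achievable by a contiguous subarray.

Using Kadane's algorithm on [6, 8, -10, 3, -3, 6]:

Scanning through the array:
Position 1 (value 8): max_ending_here = 14, max_so_far = 14
Position 2 (value -10): max_ending_here = 4, max_so_far = 14
Position 3 (value 3): max_ending_here = 7, max_so_far = 14
Position 4 (value -3): max_ending_here = 4, max_so_far = 14
Position 5 (value 6): max_ending_here = 10, max_so_far = 14

Maximum subarray: [6, 8]
Maximum sum: 14

The maximum subarray is [6, 8] with sum 14. This subarray runs from index 0 to index 1.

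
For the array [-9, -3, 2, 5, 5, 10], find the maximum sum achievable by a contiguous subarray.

Using Kadane's algorithm on [-9, -3, 2, 5, 5, 10]:

Scanning through the array:
Position 1 (value -3): max_ending_here = -3, max_so_far = -3
Position 2 (value 2): max_ending_here = 2, max_so_far = 2
Position 3 (value 5): max_ending_here = 7, max_so_far = 7
Position 4 (value 5): max_ending_here = 12, max_so_far = 12
Position 5 (value 10): max_ending_here = 22, max_so_far = 22

Maximum subarray: [2, 5, 5, 10]
Maximum sum: 22

The maximum subarray is [2, 5, 5, 10] with sum 22. This subarray runs from index 2 to index 5.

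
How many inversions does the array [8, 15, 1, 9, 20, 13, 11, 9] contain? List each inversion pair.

Finding inversions in [8, 15, 1, 9, 20, 13, 11, 9]:

(0, 2): arr[0]=8 > arr[2]=1
(1, 2): arr[1]=15 > arr[2]=1
(1, 3): arr[1]=15 > arr[3]=9
(1, 5): arr[1]=15 > arr[5]=13
(1, 6): arr[1]=15 > arr[6]=11
(1, 7): arr[1]=15 > arr[7]=9
(4, 5): arr[4]=20 > arr[5]=13
(4, 6): arr[4]=20 > arr[6]=11
(4, 7): arr[4]=20 > arr[7]=9
(5, 6): arr[5]=13 > arr[6]=11
(5, 7): arr[5]=13 > arr[7]=9
(6, 7): arr[6]=11 > arr[7]=9

Total inversions: 12

The array has 12 inversion(s): (0,2), (1,2), (1,3), (1,5), (1,6), (1,7), (4,5), (4,6), (4,7), (5,6), (5,7), (6,7). Each pair (i,j) satisfies i < j and arr[i] > arr[j].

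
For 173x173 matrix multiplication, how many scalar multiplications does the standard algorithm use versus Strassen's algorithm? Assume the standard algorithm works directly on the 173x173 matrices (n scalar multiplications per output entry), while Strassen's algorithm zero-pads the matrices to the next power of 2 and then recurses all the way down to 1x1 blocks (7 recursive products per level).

Matrix multiplication for 173x173 matrices:

Strassen's algorithm requires power-of-2 dimensions. Pad 173x173 to 256x256 (next power of 2).

Standard algorithm: 173^3 = 5177717 multiplications
Strassen's algorithm: 7^(log2(256)) = 7^8 = 5764801 multiplications
Difference: 5177717 - 5764801 = -587084 (Strassen uses MORE here due to padding overhead — for small or just-over-power-of-2 n, padding can outweigh the per-level savings)

Standard: 5177717 multiplications (173^3). Strassen: 5764801 multiplications (7^8, after padding to 256x256). Strassen reduces 8 recursive multiplications to 7 at each level.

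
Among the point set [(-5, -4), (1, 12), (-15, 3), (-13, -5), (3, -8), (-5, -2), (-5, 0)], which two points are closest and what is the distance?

Computing all pairwise distances among 7 points:

d((-5, -4), (1, 12)) = 17.088
d((-5, -4), (-15, 3)) = 12.2066
d((-5, -4), (-13, -5)) = 8.0623
d((-5, -4), (3, -8)) = 8.9443
d((-5, -4), (-5, -2)) = 2.0 <-- minimum
d((-5, -4), (-5, 0)) = 4.0
d((1, 12), (-15, 3)) = 18.3576
d((1, 12), (-13, -5)) = 22.0227
d((1, 12), (3, -8)) = 20.0998
d((1, 12), (-5, -2)) = 15.2315
d((1, 12), (-5, 0)) = 13.4164
d((-15, 3), (-13, -5)) = 8.2462
d((-15, 3), (3, -8)) = 21.095
d((-15, 3), (-5, -2)) = 11.1803
d((-15, 3), (-5, 0)) = 10.4403
d((-13, -5), (3, -8)) = 16.2788
d((-13, -5), (-5, -2)) = 8.544
d((-13, -5), (-5, 0)) = 9.434
d((3, -8), (-5, -2)) = 10.0
d((3, -8), (-5, 0)) = 11.3137
d((-5, -2), (-5, 0)) = 2.0 <-- minimum

Minimum distance: 2.0 (tie among 2 pairs: (-5, -4) and (-5, -2); (-5, -2) and (-5, 0))

The minimum Euclidean distance is 2.0. There is a tie: 2 pairs achieve this minimum — (-5, -4) and (-5, -2); (-5, -2) and (-5, 0). Any of these is a valid closest pair. For 7 points, brute-force pairwise comparison is shown above. For large n, the divide-and-conquer algorithm (sort by x, recurse on halves, check the dividing strip) achieves O(n log n).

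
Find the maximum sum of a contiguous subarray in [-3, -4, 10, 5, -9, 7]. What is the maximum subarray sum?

Using Kadane's algorithm on [-3, -4, 10, 5, -9, 7]:

Scanning through the array:
Position 1 (value -4): max_ending_here = -4, max_so_far = -3
Position 2 (value 10): max_ending_here = 10, max_so_far = 10
Position 3 (value 5): max_ending_here = 15, max_so_far = 15
Position 4 (value -9): max_ending_here = 6, max_so_far = 15
Position 5 (value 7): max_ending_here = 13, max_so_far = 15

Maximum subarray: [10, 5]
Maximum sum: 15

The maximum subarray is [10, 5] with sum 15. This subarray runs from index 2 to index 3.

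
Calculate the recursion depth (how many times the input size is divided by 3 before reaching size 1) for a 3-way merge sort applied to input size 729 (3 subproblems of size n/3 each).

For divide and conquer with division factor 3:

Problem sizes at each level:
Level 0: 729
Level 1: 243
Level 2: 81
Level 3: 27
Level 4: 9
Level 5: 3
Level 6: 1

The root is level 0 and the size-1 base case is level 6 (the tree spans levels 0 through 6, i.e. 7 levels counting the root), so the depth is the number of divisions: log_3(729) = 6

The recursion tree depth is log_3(729) = 6. At each level, the problem size is divided by 3, so it takes 6 divisions to reduce to a base case of size 1. The algorithm makes 3 recursive calls at each level.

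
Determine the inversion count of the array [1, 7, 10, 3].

Finding inversions in [1, 7, 10, 3]:

(1, 3): arr[1]=7 > arr[3]=3
(2, 3): arr[2]=10 > arr[3]=3

Total inversions: 2

The array has 2 inversion(s): (1,3), (2,3). Each pair (i,j) satisfies i < j and arr[i] > arr[j].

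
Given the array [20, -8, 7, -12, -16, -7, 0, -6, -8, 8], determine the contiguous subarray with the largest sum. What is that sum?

Using Kadane's algorithm on [20, -8, 7, -12, -16, -7, 0, -6, -8, 8]:

Scanning through the array:
Position 1 (value -8): max_ending_here = 12, max_so_far = 20
Position 2 (value 7): max_ending_here = 19, max_so_far = 20
Position 3 (value -12): max_ending_here = 7, max_so_far = 20
Position 4 (value -16): max_ending_here = -9, max_so_far = 20
Position 5 (value -7): max_ending_here = -7, max_so_far = 20
Position 6 (value 0): max_ending_here = 0, max_so_far = 20
Position 7 (value -6): max_ending_here = -6, max_so_far = 20
Position 8 (value -8): max_ending_here = -8, max_so_far = 20
Position 9 (value 8): max_ending_here = 8, max_so_far = 20

Maximum subarray: [20]
Maximum sum: 20

The maximum subarray is [20] with sum 20. This subarray runs from index 0 to index 0.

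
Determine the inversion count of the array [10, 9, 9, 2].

Finding inversions in [10, 9, 9, 2]:

(0, 1): arr[0]=10 > arr[1]=9
(0, 2): arr[0]=10 > arr[2]=9
(0, 3): arr[0]=10 > arr[3]=2
(1, 3): arr[1]=9 > arr[3]=2
(2, 3): arr[2]=9 > arr[3]=2

Total inversions: 5

The array has 5 inversion(s): (0,1), (0,2), (0,3), (1,3), (2,3). Each pair (i,j) satisfies i < j and arr[i] > arr[j].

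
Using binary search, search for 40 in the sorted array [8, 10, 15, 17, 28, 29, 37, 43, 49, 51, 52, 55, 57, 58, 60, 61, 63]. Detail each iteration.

Binary search for 40 in [8, 10, 15, 17, 28, 29, 37, 43, 49, 51, 52, 55, 57, 58, 60, 61, 63]:

lo=0, hi=16, mid=8, arr[mid]=49 -> 49 > 40, search left half
lo=0, hi=7, mid=3, arr[mid]=17 -> 17 < 40, search right half
lo=4, hi=7, mid=5, arr[mid]=29 -> 29 < 40, search right half
lo=6, hi=7, mid=6, arr[mid]=37 -> 37 < 40, search right half
lo=7, hi=7, mid=7, arr[mid]=43 -> 43 > 40, search left half
lo=7 > hi=6, target 40 not found

Binary search determines that 40 is not in the array after 5 comparisons. The search space was exhausted without finding the target.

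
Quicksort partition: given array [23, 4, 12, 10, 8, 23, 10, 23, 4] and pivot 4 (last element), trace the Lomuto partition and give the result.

Lomuto partition with pivot = 4:

Initial array: [23, 4, 12, 10, 8, 23, 10, 23, 4]

arr[0]=23 > 4: no swap
arr[1]=4 <= 4: swap with position 0, array becomes [4, 23, 12, 10, 8, 23, 10, 23, 4]
arr[2]=12 > 4: no swap
arr[3]=10 > 4: no swap
arr[4]=8 > 4: no swap
arr[5]=23 > 4: no swap
arr[6]=10 > 4: no swap
arr[7]=23 > 4: no swap

Place pivot at position 1: [4, 4, 12, 10, 8, 23, 10, 23, 23]
Pivot position: 1

After partitioning with pivot 4, the array becomes [4, 4, 12, 10, 8, 23, 10, 23, 23]. The pivot is placed at index 1. All elements to the left of the pivot are <= 4, and all elements to the right are > 4.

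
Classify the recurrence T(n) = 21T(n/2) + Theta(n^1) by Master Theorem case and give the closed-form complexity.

Master Theorem for T(n) = 21T(n/2) + O(n^1):

a = 21, b = 2, c = 1
log_b(a) = log_2(21) = 4.3923

Case 1: c = 1 < log_2(21) = 4.3923
T(n) = O(n^(log_2 21))

For T(n) = 21T(n/2) + O(n^1): log_2(21) = 4.3923. This is Case 1 of the Master Theorem (c < log_b(a), work dominated by leaves), giving O(n^(log_2 21)).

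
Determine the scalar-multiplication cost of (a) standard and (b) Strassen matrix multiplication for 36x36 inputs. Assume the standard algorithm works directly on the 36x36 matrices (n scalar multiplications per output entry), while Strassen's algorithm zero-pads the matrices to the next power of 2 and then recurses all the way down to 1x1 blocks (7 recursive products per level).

Matrix multiplication for 36x36 matrices:

Strassen's algorithm requires power-of-2 dimensions. Pad 36x36 to 64x64 (next power of 2).

Standard algorithm: 36^3 = 46656 multiplications
Strassen's algorithm: 7^(log2(64)) = 7^6 = 117649 multiplications
Difference: 46656 - 117649 = -70993 (Strassen uses MORE here due to padding overhead — for small or just-over-power-of-2 n, padding can outweigh the per-level savings)

Standard: 46656 multiplications (36^3). Strassen: 117649 multiplications (7^6, after padding to 64x64). Strassen reduces 8 recursive multiplications to 7 at each level.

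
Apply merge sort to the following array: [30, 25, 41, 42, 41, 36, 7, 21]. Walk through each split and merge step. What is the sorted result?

Merge sort trace:

Split: [30, 25, 41, 42, 41, 36, 7, 21] -> [30, 25, 41, 42] and [41, 36, 7, 21]
  Split: [30, 25, 41, 42] -> [30, 25] and [41, 42]
    Split: [30, 25] -> [30] and [25]
    Merge: [30] + [25] -> [25, 30]
    Split: [41, 42] -> [41] and [42]
    Merge: [41] + [42] -> [41, 42]
  Merge: [25, 30] + [41, 42] -> [25, 30, 41, 42]
  Split: [41, 36, 7, 21] -> [41, 36] and [7, 21]
    Split: [41, 36] -> [41] and [36]
    Merge: [41] + [36] -> [36, 41]
    Split: [7, 21] -> [7] and [21]
    Merge: [7] + [21] -> [7, 21]
  Merge: [36, 41] + [7, 21] -> [7, 21, 36, 41]
Merge: [25, 30, 41, 42] + [7, 21, 36, 41] -> [7, 21, 25, 30, 36, 41, 41, 42]

Final sorted array: [7, 21, 25, 30, 36, 41, 41, 42]

The merge sort proceeds by recursively splitting the array and merging sorted halves.
After all merges, the sorted array is [7, 21, 25, 30, 36, 41, 41, 42].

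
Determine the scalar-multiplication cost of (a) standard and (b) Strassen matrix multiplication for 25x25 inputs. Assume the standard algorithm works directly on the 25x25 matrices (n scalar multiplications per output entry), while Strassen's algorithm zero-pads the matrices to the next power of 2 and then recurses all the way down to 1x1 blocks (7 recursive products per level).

Matrix multiplication for 25x25 matrices:

Strassen's algorithm requires power-of-2 dimensions. Pad 25x25 to 32x32 (next power of 2).

Standard algorithm: 25^3 = 15625 multiplications
Strassen's algorithm: 7^(log2(32)) = 7^5 = 16807 multiplications
Difference: 15625 - 16807 = -1182 (Strassen uses MORE here due to padding overhead — for small or just-over-power-of-2 n, padding can outweigh the per-level savings)

Standard: 15625 multiplications (25^3). Strassen: 16807 multiplications (7^5, after padding to 32x32). Strassen reduces 8 recursive multiplications to 7 at each level.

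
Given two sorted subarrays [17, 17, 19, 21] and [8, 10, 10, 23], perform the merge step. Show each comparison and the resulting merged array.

Merging process:

Compare 17 vs 8: take 8 from right. Merged: [8]
Compare 17 vs 10: take 10 from right. Merged: [8, 10]
Compare 17 vs 10: take 10 from right. Merged: [8, 10, 10]
Compare 17 vs 23: take 17 from left. Merged: [8, 10, 10, 17]
Compare 17 vs 23: take 17 from left. Merged: [8, 10, 10, 17, 17]
Compare 19 vs 23: take 19 from left. Merged: [8, 10, 10, 17, 17, 19]
Compare 21 vs 23: take 21 from left. Merged: [8, 10, 10, 17, 17, 19, 21]
Append remaining from right: [23]. Merged: [8, 10, 10, 17, 17, 19, 21, 23]

Final merged array: [8, 10, 10, 17, 17, 19, 21, 23]
Total comparisons: 7

The merged array is [8, 10, 10, 17, 17, 19, 21, 23], requiring 7 comparisons. The merge step runs in O(n) time where n is the total number of elements.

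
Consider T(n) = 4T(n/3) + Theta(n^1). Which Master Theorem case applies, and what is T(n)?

Master Theorem for T(n) = 4T(n/3) + O(n^1):

a = 4, b = 3, c = 1
log_b(a) = log_3(4) = 1.2619

Case 1: c = 1 < log_3(4) = 1.2619
T(n) = O(n^(log_3 4))

For T(n) = 4T(n/3) + O(n^1): log_3(4) = 1.2619. This is Case 1 of the Master Theorem (c < log_b(a), work dominated by leaves), giving O(n^(log_3 4)).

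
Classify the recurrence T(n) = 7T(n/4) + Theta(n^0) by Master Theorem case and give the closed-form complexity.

Master Theorem for T(n) = 7T(n/4) + O(n^0):

a = 7, b = 4, c = 0
log_b(a) = log_4(7) = 1.4037

Case 1: c = 0 < log_4(7) = 1.4037
T(n) = O(n^(log_4 7))

For T(n) = 7T(n/4) + O(n^0): log_4(7) = 1.4037. This is Case 1 of the Master Theorem (c < log_b(a), work dominated by leaves), giving O(n^(log_4 7)).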